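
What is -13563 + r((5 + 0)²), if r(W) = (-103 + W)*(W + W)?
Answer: -17463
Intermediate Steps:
r(W) = 2*W*(-103 + W) (r(W) = (-103 + W)*(2*W) = 2*W*(-103 + W))
-13563 + r((5 + 0)²) = -13563 + 2*(5 + 0)²*(-103 + (5 + 0)²) = -13563 + 2*5²*(-103 + 5²) = -13563 + 2*25*(-103 + 25) = -13563 + 2*25*(-78) = -13563 - 3900 = -17463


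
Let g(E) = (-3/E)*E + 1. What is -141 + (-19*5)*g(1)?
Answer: 49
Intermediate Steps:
g(E) = -2 (g(E) = -3 + 1 = -2)
-141 + (-19*5)*g(1) = -141 - 19*5*(-2) = -141 - 95*(-2) = -141 + 190 = 49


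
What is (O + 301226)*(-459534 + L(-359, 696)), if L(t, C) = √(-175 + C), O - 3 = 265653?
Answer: -260501552988 + 566882*√521 ≈ -2.6049e+11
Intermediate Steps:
O = 265656 (O = 3 + 265653 = 265656)
(O + 301226)*(-459534 + L(-359, 696)) = (265656 + 301226)*(-459534 + √(-175 + 696)) = 566882*(-459534 + √521) = -260501552988 + 566882*√521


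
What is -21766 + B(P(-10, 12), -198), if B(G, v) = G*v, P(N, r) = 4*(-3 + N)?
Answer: -11470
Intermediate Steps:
P(N, r) = -12 + 4*N
-21766 + B(P(-10, 12), -198) = -21766 + (-12 + 4*(-10))*(-198) = -21766 + (-12 - 40)*(-198) = -21766 - 52*(-198) = -21766 + 10296 = -11470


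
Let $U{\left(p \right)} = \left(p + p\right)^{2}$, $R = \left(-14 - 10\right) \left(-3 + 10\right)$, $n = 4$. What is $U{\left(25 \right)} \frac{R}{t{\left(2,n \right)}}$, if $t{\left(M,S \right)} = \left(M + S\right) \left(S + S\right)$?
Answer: $-8750$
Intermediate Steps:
$R = -168$ ($R = \left(-24\right) 7 = -168$)
$t{\left(M,S \right)} = 2 S \left(M + S\right)$ ($t{\left(M,S \right)} = \left(M + S\right) 2 S = 2 S \left(M + S\right)$)
$U{\left(p \right)} = 4 p^{2}$ ($U{\left(p \right)} = \left(2 p\right)^{2} = 4 p^{2}$)
$U{\left(25 \right)} \frac{R}{t{\left(2,n \right)}} = 4 \cdot 25^{2} \left(- \frac{168}{2 \cdot 4 \left(2 + 4\right)}\right) = 4 \cdot 625 \left(- \frac{168}{2 \cdot 4 \cdot 6}\right) = 2500 \left(- \frac{168}{48}\right) = 2500 \left(\left(-168\right) \frac{1}{48}\right) = 2500 \left(- \frac{7}{2}\right) = -8750$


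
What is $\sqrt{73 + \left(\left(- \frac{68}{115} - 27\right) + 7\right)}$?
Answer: $\frac{7 \sqrt{14145}}{115} \approx 7.2394$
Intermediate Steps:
$\sqrt{73 + \left(\left(- \frac{68}{115} - 27\right) + 7\right)} = \sqrt{73 + \left(- \frac{3173}{115} + 7\right)} = \sqrt{73 - \frac{2368}{115}} = \sqrt{\frac{6027}{115}} = \frac{7 \sqrt{14145}}{115}$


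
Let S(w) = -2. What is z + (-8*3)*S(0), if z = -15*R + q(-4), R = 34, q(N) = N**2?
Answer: -446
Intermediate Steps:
z = -494 (z = -15*34 + (-4)**2 = -510 + 16 = -494)
z + (-8*3)*S(0) = -494 - 8*3*(-2) = -494 - 24*(-2) = -494 + 48 = -446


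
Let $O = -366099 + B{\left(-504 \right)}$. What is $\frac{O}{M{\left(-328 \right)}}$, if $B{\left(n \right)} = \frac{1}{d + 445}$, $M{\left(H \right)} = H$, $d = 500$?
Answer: $\frac{172981777}{154980} \approx 1116.2$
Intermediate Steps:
$B{\left(n \right)} = \frac{1}{945}$ ($B{\left(n \right)} = \frac{1}{500 + 445} = \frac{1}{945}$)
$O = - \frac{345963554}{945}$ ($O = -366099 + \frac{1}{945} = - \frac{345963554}{945} \approx -3.661 \cdot 10^{5}$)
$\frac{O}{M{\left(-328 \right)}} = - \frac{345963554}{945 \left(-328\right)} = \left(- \frac{345963554}{945}\right) \left(- \frac{1}{328}\right) = \frac{172981777}{154980}$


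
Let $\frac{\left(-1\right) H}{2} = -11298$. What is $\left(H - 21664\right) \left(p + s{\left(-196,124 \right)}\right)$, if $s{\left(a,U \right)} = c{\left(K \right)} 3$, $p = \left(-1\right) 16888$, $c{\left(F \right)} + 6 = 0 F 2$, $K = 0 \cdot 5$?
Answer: $-15756392$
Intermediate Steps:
$H = 22596$ ($H = \left(-2\right) \left(-11298\right) = 22596$)
$K = 0$
$c{\left(F \right)} = -6$ ($c{\left(F \right)} = -6 + 0 F 2 = -6 + 0 \cdot 2 = -6 + 0 = -6$)
$p = -16888$
$s{\left(a,U \right)} = -18$ ($s{\left(a,U \right)} = \left(-6\right) 3 = -18$)
$\left(H - 21664\right) \left(p + s{\left(-196,124 \right)}\right) = \left(22596 - 21664\right) \left(-16888 - 18\right) = 932 \left(-16906\right) = -15756392$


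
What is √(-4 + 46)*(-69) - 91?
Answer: -91 - 69*√42 ≈ -538.17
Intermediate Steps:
√(-4 + 46)*(-69) - 91 = √42*(-69) - 91 = -69*√42 - 91 = -91 - 69*√42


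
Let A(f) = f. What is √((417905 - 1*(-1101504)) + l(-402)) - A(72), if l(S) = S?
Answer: -72 + √1519007 ≈ 1160.5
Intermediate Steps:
√((417905 - 1*(-1101504)) + l(-402)) - A(72) = √((417905 - 1*(-1101504)) - 402) - 1*72 = √((417905 + 1101504) - 402) - 72 = √(1519409 - 402) - 72 = √1519007 - 72 = -72 + √1519007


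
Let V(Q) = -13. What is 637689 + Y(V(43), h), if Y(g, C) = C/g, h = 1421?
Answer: 8288536/13 ≈ 6.3758e+5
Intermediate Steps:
637689 + Y(V(43), h) = 637689 + 1421/(-13) = 637689 + 1421*(-1/13) = 637689 - 1421/13 = 8288536/13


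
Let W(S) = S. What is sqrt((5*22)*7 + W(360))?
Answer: sqrt(1130) ≈ 33.615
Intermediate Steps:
sqrt((5*22)*7 + W(360)) = sqrt((5*22)*7 + 360) = sqrt(110*7 + 360) = sqrt(770 + 360) = sqrt(1130)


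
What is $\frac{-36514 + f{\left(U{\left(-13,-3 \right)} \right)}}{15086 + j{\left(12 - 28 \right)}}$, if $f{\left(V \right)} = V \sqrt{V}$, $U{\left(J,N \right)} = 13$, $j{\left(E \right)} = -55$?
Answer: $- \frac{36514}{15031} + \frac{13 \sqrt{13}}{15031} \approx -2.4261$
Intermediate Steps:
$f{\left(V \right)} = V^{\frac{3}{2}}$
$\frac{-36514 + f{\left(U{\left(-13,-3 \right)} \right)}}{15086 + j{\left(12 - 28 \right)}} = \frac{-36514 + 13^{\frac{3}{2}}}{15086 - 55} = \frac{-36514 + 13 \sqrt{13}}{15031} = \left(-36514 + 13 \sqrt{13}\right) \frac{1}{15031} = - \frac{36514}{15031} + \frac{13 \sqrt{13}}{15031}$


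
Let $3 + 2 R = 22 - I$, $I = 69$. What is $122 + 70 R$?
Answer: $-1628$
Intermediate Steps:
$R = -25$ ($R = - \frac{3}{2} + \frac{22 - 69}{2} = - \frac{3}{2} + \frac{1}{2} \left(-47\right) = - \frac{3}{2} - \frac{47}{2} = -25$)
$122 + 70 R = 122 + 70 \left(-25\right) = 122 - 1750 = -1628$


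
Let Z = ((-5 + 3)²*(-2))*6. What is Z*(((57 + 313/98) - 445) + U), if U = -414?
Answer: 1878792/49 ≈ 38343.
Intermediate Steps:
Z = -48 (Z = ((-2)²*(-2))*6 = (4*(-2))*6 = -8*6 = -48)
Z*(((57 + 313/98) - 445) + U) = -48*(((57 + 313/98) - 445) - 414) = -48*((5899/98 - 445) - 414) = -48*(-37711/98 - 414) = -48*(-78283/98) = 1878792/49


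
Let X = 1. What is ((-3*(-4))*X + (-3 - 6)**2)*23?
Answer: 2139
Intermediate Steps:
((-3*(-4))*X + (-3 - 6)**2)*23 = (-3*(-4)*1 + (-3 - 6)**2)*23 = (12*1 + (-9)**2)*23 = (12 + 81)*23 = 93*23 = 2139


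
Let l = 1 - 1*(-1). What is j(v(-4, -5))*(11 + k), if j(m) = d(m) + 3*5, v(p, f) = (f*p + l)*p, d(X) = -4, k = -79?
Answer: -748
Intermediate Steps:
l = 2 (l = 1 + 1 = 2)
v(p, f) = p*(2 + f*p) (v(p, f) = (f*p + 2)*p = (2 + f*p)*p = p*(2 + f*p))
j(m) = 11 (j(m) = -4 + 3*5 = -4 + 15 = 11)
j(v(-4, -5))*(11 + k) = 11*(11 - 79) = 11*(-68) = -748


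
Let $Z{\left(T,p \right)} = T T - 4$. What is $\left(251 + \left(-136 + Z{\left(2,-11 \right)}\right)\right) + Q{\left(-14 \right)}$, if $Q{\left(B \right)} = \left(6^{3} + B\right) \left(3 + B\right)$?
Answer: $-2107$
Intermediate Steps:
$Z{\left(T,p \right)} = -4 + T^{2}$ ($Z{\left(T,p \right)} = T^{2} - 4 = -4 + T^{2}$)
$Q{\left(B \right)} = \left(3 + B\right) \left(216 + B\right)$ ($Q{\left(B \right)} = \left(216 + B\right) \left(3 + B\right) = \left(3 + B\right) \left(216 + B\right)$)
$\left(251 + \left(-136 + Z{\left(2,-11 \right)}\right)\right) + Q{\left(-14 \right)} = \left(251 - \left(140 - 4\right)\right) + \left(648 + \left(-14\right)^{2} + 219 \left(-14\right)\right) = \left(251 + \left(-136 + \left(-4 + 4\right)\right)\right) + \left(648 + 196 - 3066\right) = \left(251 + \left(-136 + 0\right)\right) - 2222 = \left(251 - 136\right) - 2222 = 115 - 2222 = -2107$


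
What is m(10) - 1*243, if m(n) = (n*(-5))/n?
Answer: -248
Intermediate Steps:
m(n) = -5 (m(n) = (-5*n)/n = -5)
m(10) - 1*243 = -5 - 1*243 = -5 - 243 = -248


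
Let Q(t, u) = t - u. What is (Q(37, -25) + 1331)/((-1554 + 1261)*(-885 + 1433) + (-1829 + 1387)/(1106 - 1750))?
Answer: -448546/51701387 ≈ -0.0086757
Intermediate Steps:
(Q(37, -25) + 1331)/((-1554 + 1261)*(-885 + 1433) + (-1829 + 1387)/(1106 - 1750)) = ((37 - 1*(-25)) + 1331)/((-1554 + 1261)*(-885 + 1433) + (-1829 + 1387)/(1106 - 1750)) = ((37 + 25) + 1331)/(-293*548 - 442/(-644)) = (62 + 1331)/(-160564 - 442*(-1/644)) = 1393/(-160564 + 221/322) = 1393/(-51701387/322) = 1393*(-322/51701387) = -448546/51701387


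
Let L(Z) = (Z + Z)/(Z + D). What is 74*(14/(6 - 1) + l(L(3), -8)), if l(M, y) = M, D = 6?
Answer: 3848/15 ≈ 256.53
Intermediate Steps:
L(Z) = 2*Z/(6 + Z) (L(Z) = (Z + Z)/(Z + 6) = (2*Z)/(6 + Z) = 2*Z/(6 + Z))
74*(14/(6 - 1) + l(L(3), -8)) = 74*(14/(6 - 1) + 2*3/(6 + 3)) = 74*(14/5 + 2*3/9) = 74*(14*(1/5) + 2*3*(1/9)) = 74*(14/5 + 2/3) = 74*(52/15) = 3848/15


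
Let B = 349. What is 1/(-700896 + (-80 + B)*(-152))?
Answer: -1/741784 ≈ -1.3481e-6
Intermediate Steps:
1/(-700896 + (-80 + B)*(-152)) = 1/(-700896 + (-80 + 349)*(-152)) = 1/(-700896 + 269*(-152)) = 1/(-700896 - 40888) = 1/(-741784) = -1/741784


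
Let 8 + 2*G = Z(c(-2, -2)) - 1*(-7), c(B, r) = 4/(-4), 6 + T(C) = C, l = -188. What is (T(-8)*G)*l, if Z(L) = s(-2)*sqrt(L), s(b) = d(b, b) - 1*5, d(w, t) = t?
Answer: -1316 - 9212*I ≈ -1316.0 - 9212.0*I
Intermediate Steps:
T(C) = -6 + C
s(b) = -5 + b (s(b) = b - 1*5 = b - 5 = -5 + b)
c(B, r) = -1 (c(B, r) = 4*(-1/4) = -1)
Z(L) = -7*sqrt(L) (Z(L) = (-5 - 2)*sqrt(L) = -7*sqrt(L))
G = -1/2 - 7*I/2 (G = -4 + (-7*I - 1*(-7))/2 = -4 + (-7*I + 7)/2 = -4 + (7 - 7*I)/2 = -4 + (7/2 - 7*I/2) = -1/2 - 7*I/2 ≈ -0.5 - 3.5*I)
(T(-8)*G)*l = ((-6 - 8)*(-1/2 - 7*I/2))*(-188) = -14*(-1/2 - 7*I/2)*(-188) = (7 + 49*I)*(-188) = -1316 - 9212*I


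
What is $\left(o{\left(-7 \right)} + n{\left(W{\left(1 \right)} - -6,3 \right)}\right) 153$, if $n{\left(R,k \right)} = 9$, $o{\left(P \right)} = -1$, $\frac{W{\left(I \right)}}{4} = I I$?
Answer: $1224$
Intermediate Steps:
$W{\left(I \right)} = 4 I^{2}$ ($W{\left(I \right)} = 4 I I = 4 I^{2}$)
$\left(o{\left(-7 \right)} + n{\left(W{\left(1 \right)} - -6,3 \right)}\right) 153 = \left(-1 + 9\right) 153 = 8 \cdot 153 = 1224$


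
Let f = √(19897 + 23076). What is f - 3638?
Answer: -3638 + 7*√877 ≈ -3430.7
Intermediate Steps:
f = 7*√877 (f = √42973 = 7*√877 ≈ 207.30)
f - 3638 = 7*√877 - 3638 = -3638 + 7*√877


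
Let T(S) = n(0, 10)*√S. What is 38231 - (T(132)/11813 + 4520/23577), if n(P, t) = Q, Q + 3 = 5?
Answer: 901367767/23577 - 4*√33/11813 ≈ 38231.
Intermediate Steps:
Q = 2 (Q = -3 + 5 = 2)
n(P, t) = 2
T(S) = 2*√S
38231 - (T(132)/11813 + 4520/23577) = 38231 - ((2*√132)/11813 + 4520/23577) = 38231 - ((2*(2*√33))*(1/11813) + 4520*(1/23577)) = 38231 - ((4*√33)*(1/11813) + 4520/23577) = 38231 - (4*√33/11813 + 4520/23577) = 38231 - (4520/23577 + 4*√33/11813) = 38231 + (-4520/23577 - 4*√33/11813) = 901367767/23577 - 4*√33/11813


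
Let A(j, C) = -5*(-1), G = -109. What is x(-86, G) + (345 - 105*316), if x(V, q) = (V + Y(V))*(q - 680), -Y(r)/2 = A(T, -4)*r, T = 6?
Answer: -643521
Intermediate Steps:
A(j, C) = 5
Y(r) = -10*r
x(V, q) = -9*V*(-680 + q) (x(V, q) = (V - 10*V)*(q - 680) = (-9*V)*(-680 + q) = -9*V*(-680 + q))
x(-86, G) + (345 - 105*316) = 9*(-86)*(680 - 1*(-109)) + (345 - 105*316) = 9*(-86)*(680 + 109) + (345 - 33180) = 9*(-86)*789 - 32835 = -610686 - 32835 = -643521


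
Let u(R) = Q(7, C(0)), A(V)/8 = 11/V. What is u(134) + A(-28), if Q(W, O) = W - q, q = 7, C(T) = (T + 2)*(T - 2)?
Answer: -22/7 ≈ -3.1429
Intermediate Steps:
C(T) = (-2 + T)*(2 + T) (C(T) = (2 + T)*(-2 + T) = (-2 + T)*(2 + T))
Q(W, O) = -7 + W (Q(W, O) = W - 1*7 = W - 7 = -7 + W)
A(V) = 88/V (A(V) = 8*(11/V) = 88/V)
u(R) = 0 (u(R) = -7 + 7 = 0)
u(134) + A(-28) = 0 + 88/(-28) = 0 + 88*(-1/28) = 0 - 22/7 = -22/7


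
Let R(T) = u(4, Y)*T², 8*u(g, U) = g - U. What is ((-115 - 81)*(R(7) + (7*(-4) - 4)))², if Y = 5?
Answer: 223353025/4 ≈ 5.5838e+7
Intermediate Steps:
u(g, U) = -U/8 + g/8 (u(g, U) = (g - U)/8 = -U/8 + g/8)
R(T) = -T²/8 (R(T) = (-⅛*5 + (⅛)*4)*T² = (-5/8 + ½)*T² = -T²/8)
((-115 - 81)*(R(7) + (7*(-4) - 4)))² = ((-115 - 81)*(-⅛*7² + (7*(-4) - 4)))² = (-196*(-⅛*49 + (-28 - 4)))² = (-196*(-49/8 - 32))² = (-196*(-305/8))² = (14945/2)² = 223353025/4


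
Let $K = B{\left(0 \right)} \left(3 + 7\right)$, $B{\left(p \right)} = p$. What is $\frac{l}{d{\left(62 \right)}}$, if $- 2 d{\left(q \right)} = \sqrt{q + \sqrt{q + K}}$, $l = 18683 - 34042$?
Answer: $\frac{30718}{\sqrt{62 + \sqrt{62}}} \approx 3674.8$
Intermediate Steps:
$l = -15359$
$K = 0$ ($K = 0 \left(3 + 7\right) = 0 \cdot 10 = 0$)
$d{\left(q \right)} = - \frac{\sqrt{q + \sqrt{q}}}{2}$ ($d{\left(q \right)} = - \frac{\sqrt{q + \sqrt{q + 0}}}{2} = - \frac{\sqrt{q + \sqrt{q}}}{2}$)
$\frac{l}{d{\left(62 \right)}} = - \frac{15359}{\left(- \frac{1}{2}\right) \sqrt{62 + \sqrt{62}}} = - 15359 \left(- \frac{2}{\sqrt{62 + \sqrt{62}}}\right) = \frac{30718}{\sqrt{62 + \sqrt{62}}}$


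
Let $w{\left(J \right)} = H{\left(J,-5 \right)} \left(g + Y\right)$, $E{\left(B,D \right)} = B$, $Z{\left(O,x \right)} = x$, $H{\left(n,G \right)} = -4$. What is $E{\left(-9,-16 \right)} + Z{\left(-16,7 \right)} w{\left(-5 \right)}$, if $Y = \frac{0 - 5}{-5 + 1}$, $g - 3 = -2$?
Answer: $-72$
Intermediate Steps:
$g = 1$ ($g = 3 - 2 = 1$)
$Y = \frac{5}{4}$ ($Y = - \frac{5}{-4} = \left(-5\right) \left(- \frac{1}{4}\right) = \frac{5}{4} \approx 1.25$)
$w{\left(J \right)} = -9$ ($w{\left(J \right)} = - 4 \left(1 + \frac{5}{4}\right) = \left(-4\right) \frac{9}{4} = -9$)
$E{\left(-9,-16 \right)} + Z{\left(-16,7 \right)} w{\left(-5 \right)} = -9 + 7 \left(-9\right) = -9 - 63 = -72$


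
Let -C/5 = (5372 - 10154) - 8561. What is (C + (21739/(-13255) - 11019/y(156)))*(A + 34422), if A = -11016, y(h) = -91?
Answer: 1886899153272426/1206205 ≈ 1.5643e+9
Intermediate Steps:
C = 66715 (C = -5*((5372 - 10154) - 8561) = -5*(-4782 - 8561) = -5*(-13343) = 66715)
(C + (21739/(-13255) - 11019/y(156)))*(A + 34422) = (66715 + (21739/(-13255) - 11019/(-91)))*(-11016 + 34422) = (66715 + (21739*(-1/13255) - 11019*(-1/91)))*23406 = (66715 + (-21739/13255 + 11019/91))*23406 = (66715 + 144078596/1206205)*23406 = (80616045171/1206205)*23406 = 1886899153272426/1206205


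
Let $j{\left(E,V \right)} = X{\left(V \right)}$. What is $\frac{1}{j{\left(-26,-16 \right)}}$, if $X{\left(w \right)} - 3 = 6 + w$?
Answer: $- \frac{1}{7} \approx -0.14286$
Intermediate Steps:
$X{\left(w \right)} = 9 + w$ ($X{\left(w \right)} = 3 + \left(6 + w\right) = 9 + w$)
$j{\left(E,V \right)} = 9 + V$
$\frac{1}{j{\left(-26,-16 \right)}} = \frac{1}{9 - 16} = \frac{1}{-7} = - \frac{1}{7}$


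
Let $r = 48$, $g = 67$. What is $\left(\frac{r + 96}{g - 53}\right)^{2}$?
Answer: $\frac{5184}{49} \approx 105.8$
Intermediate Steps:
$\left(\frac{r + 96}{g - 53}\right)^{2} = \left(\frac{48 + 96}{67 - 53}\right)^{2} = \left(\frac{144}{14}\right)^{2} = \left(144 \cdot \frac{1}{14}\right)^{2} = \left(\frac{72}{7}\right)^{2} = \frac{5184}{49}$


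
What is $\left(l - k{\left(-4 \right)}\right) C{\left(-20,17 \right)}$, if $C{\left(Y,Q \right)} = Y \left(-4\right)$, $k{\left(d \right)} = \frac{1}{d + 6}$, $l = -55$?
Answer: $-4440$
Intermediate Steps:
$k{\left(d \right)} = \frac{1}{6 + d}$
$C{\left(Y,Q \right)} = - 4 Y$
$\left(l - k{\left(-4 \right)}\right) C{\left(-20,17 \right)} = \left(-55 - \frac{1}{6 - 4}\right) \left(\left(-4\right) \left(-20\right)\right) = \left(-55 - \frac{1}{2}\right) 80 = \left(- \frac{111}{2}\right) 80 = -4440$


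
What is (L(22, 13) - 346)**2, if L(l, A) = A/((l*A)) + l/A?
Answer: 9694174681/81796 ≈ 1.1852e+5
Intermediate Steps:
L(l, A) = 1/l + l/A (L(l, A) = A/((A*l)) + l/A = A*(1/(A*l)) + l/A = 1/l + l/A)
(L(22, 13) - 346)**2 = ((1/22 + 22/13) - 346)**2 = (497/286 - 346)**2 = (-98459/286)**2 = 9694174681/81796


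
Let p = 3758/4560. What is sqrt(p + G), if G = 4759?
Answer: sqrt(6185867430)/1140 ≈ 68.991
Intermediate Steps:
p = 1879/2280 (p = 3758*(1/4560) = 1879/2280 ≈ 0.82412)
sqrt(p + G) = sqrt(1879/2280 + 4759) = sqrt(10852399/2280) = sqrt(6185867430)/1140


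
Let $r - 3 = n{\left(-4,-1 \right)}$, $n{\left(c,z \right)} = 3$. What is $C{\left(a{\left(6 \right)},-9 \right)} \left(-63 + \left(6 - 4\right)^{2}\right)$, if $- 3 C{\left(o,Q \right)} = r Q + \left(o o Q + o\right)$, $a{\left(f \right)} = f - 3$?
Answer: $-2596$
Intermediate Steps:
$r = 6$ ($r = 3 + 3 = 6$)
$a{\left(f \right)} = -3 + f$ ($a{\left(f \right)} = f - 3 = -3 + f$)
$C{\left(o,Q \right)} = - 2 Q - \frac{o}{3} - \frac{Q o^{2}}{3}$ ($C{\left(o,Q \right)} = - \frac{6 Q + \left(o o Q + o\right)}{3} = - \frac{6 Q + \left(o^{2} Q + o\right)}{3} = - \frac{6 Q + \left(Q o^{2} + o\right)}{3} = - \frac{6 Q + \left(o + Q o^{2}\right)}{3} = - \frac{o + 6 Q + Q o^{2}}{3} = - 2 Q - \frac{o}{3} - \frac{Q o^{2}}{3}$)
$C{\left(a{\left(6 \right)},-9 \right)} \left(-63 + \left(6 - 4\right)^{2}\right) = \left(\left(-2\right) \left(-9\right) - \frac{-3 + 6}{3} - - 3 \left(-3 + 6\right)^{2}\right) \left(-63 + \left(6 - 4\right)^{2}\right) = \left(18 - 1 - - 3 \cdot 3^{2}\right) \left(-63 + 2^{2}\right) = \left(18 - 1 - \left(-3\right) 9\right) \left(-63 + 4\right) = \left(18 - 1 + 27\right) \left(-59\right) = 44 \left(-59\right) = -2596$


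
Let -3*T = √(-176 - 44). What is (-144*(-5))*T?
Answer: -480*I*√55 ≈ -3559.8*I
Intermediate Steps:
T = -2*I*√55/3 (T = -√(-176 - 44)/3 = -2*I*√55/3 ≈ -4.9441*I)
(-144*(-5))*T = (-144*(-5))*(-2*I*√55/3) = 720*(-2*I*√55/3) = -480*I*√55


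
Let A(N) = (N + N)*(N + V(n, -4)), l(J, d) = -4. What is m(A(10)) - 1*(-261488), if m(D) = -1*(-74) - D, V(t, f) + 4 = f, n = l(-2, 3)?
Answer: 261522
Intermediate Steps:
n = -4
V(t, f) = -4 + f
A(N) = 2*N*(-8 + N) (A(N) = (N + N)*(N + (-4 - 4)) = (2*N)*(N - 8) = (2*N)*(-8 + N) = 2*N*(-8 + N))
m(D) = 74 - D
m(A(10)) - 1*(-261488) = (74 - 2*10*(-8 + 10)) - 1*(-261488) = (74 - 2*10*2) + 261488 = (74 - 1*40) + 261488 = (74 - 40) + 261488 = 34 + 261488 = 261522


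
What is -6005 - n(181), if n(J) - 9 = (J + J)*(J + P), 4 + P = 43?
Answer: -85654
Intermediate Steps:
P = 39 (P = -4 + 43 = 39)
n(J) = 9 + 2*J*(39 + J) (n(J) = 9 + (J + J)*(J + 39) = 9 + (2*J)*(39 + J) = 9 + 2*J*(39 + J))
-6005 - n(181) = -6005 - (9 + 2*181**2 + 78*181) = -6005 - (9 + 2*32761 + 14118) = -6005 - (9 + 65522 + 14118) = -6005 - 1*79649 = -6005 - 79649 = -85654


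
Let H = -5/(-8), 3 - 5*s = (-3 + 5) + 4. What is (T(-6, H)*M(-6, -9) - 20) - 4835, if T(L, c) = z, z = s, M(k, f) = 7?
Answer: -24296/5 ≈ -4859.2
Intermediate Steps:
s = -⅗ (s = ⅗ - ((-3 + 5) + 4)/5 = ⅗ - (2 + 4)/5 = ⅗ - ⅕*6 = ⅗ - 6/5 = -⅗ ≈ -0.60000)
z = -⅗ ≈ -0.60000
H = 5/8 (H = -5*(-⅛) = 5/8 ≈ 0.62500)
T(L, c) = -⅗
(T(-6, H)*M(-6, -9) - 20) - 4835 = (-⅗*7 - 20) - 4835 = (-21/5 - 20) - 4835 = -121/5 - 4835 = -24296/5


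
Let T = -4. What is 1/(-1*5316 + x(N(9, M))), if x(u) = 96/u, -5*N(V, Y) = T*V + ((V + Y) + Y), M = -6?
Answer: -13/68948 ≈ -0.00018855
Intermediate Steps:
N(V, Y) = -2*Y/5 + 3*V/5 (N(V, Y) = -(-4*V + ((V + Y) + Y))/5 = -(-4*V + (V + 2*Y))/5 = -(-3*V + 2*Y)/5 = -2*Y/5 + 3*V/5)
1/(-1*5316 + x(N(9, M))) = 1/(-1*5316 + 96/(-⅖*(-6) + (⅗)*9)) = 1/(-5316 + 96/(12/5 + 27/5)) = 1/(-5316 + 96/(39/5)) = 1/(-5316 + 96*(5/39)) = 1/(-5316 + 160/13) = 1/(-68948/13) = -13/68948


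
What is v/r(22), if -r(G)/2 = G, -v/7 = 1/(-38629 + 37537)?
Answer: -1/6864 ≈ -0.00014569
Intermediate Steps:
v = 1/156 (v = -7/(-38629 + 37537) = -7/(-1092) = -7*(-1/1092) = 1/156 ≈ 0.0064103)
r(G) = -2*G
v/r(22) = 1/(156*((-2*22))) = (1/156)/(-44) = (1/156)*(-1/44) = -1/6864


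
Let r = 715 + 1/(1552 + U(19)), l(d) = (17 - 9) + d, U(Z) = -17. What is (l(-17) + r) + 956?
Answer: 2551171/1535 ≈ 1662.0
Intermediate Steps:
l(d) = 8 + d
r = 1097526/1535 (r = 715 + 1/(1552 - 17) = 715 + 1/1535 = 1097526/1535 ≈ 715.00)
(l(-17) + r) + 956 = ((8 - 17) + 1097526/1535) + 956 = (-9 + 1097526/1535) + 956 = 1083711/1535 + 956 = 2551171/1535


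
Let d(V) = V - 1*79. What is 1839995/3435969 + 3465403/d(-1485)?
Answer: -11904139528327/5373855516 ≈ -2215.2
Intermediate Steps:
d(V) = -79 + V (d(V) = V - 79 = -79 + V)
1839995/3435969 + 3465403/d(-1485) = 1839995/3435969 + 3465403/(-79 - 1485) = 1839995*(1/3435969) + 3465403/(-1564) = 1839995/3435969 + 3465403*(-1/1564) = 1839995/3435969 - 3465403/1564 = -11904139528327/5373855516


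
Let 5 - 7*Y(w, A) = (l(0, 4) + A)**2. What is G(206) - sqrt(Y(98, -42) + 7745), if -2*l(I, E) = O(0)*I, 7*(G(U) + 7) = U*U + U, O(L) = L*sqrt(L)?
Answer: 42593/7 - 2*sqrt(91798)/7 ≈ 5998.1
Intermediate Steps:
O(L) = L**(3/2)
G(U) = -7 + U/7 + U**2/7 (G(U) = -7 + (U*U + U)/7 = -7 + (U**2 + U)/7 = -7 + (U + U**2)/7 = -7 + (U/7 + U**2/7) = -7 + U/7 + U**2/7)
l(I, E) = 0 (l(I, E) = -0**(3/2)*I/2 = -0*I = -1/2*0 = 0)
Y(w, A) = 5/7 - A**2/7 (Y(w, A) = 5/7 - (0 + A)**2/7 = 5/7 - A**2/7)
G(206) - sqrt(Y(98, -42) + 7745) = (-7 + (1/7)*206 + (1/7)*206**2) - sqrt((5/7 - 1/7*(-42)**2) + 7745) = (-7 + 206/7 + (1/7)*42436) - sqrt((5/7 - 1/7*1764) + 7745) = (-7 + 206/7 + 42436/7) - sqrt((5/7 - 252) + 7745) = 42593/7 - sqrt(-1759/7 + 7745) = 42593/7 - sqrt(52456/7) = 42593/7 - 2*sqrt(91798)/7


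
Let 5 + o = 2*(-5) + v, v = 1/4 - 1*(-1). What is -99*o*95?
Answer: 517275/4 ≈ 1.2932e+5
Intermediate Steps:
v = 5/4 (v = 1/4 + 1 = 5/4 ≈ 1.2500)
o = -55/4 (o = -5 + (2*(-5) + 5/4) = -5 + (-10 + 5/4) = -5 - 35/4 = -55/4 ≈ -13.750)
-99*o*95 = -99*(-55/4)*95 = (5445/4)*95 = 517275/4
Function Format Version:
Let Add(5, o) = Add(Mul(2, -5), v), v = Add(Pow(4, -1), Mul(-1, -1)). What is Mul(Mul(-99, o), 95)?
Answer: Rational(517275, 4) ≈ 1.2932e+5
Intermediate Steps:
v = Rational(5, 4) (v = Add(Rational(1, 4), 1) = Rational(5, 4) ≈ 1.2500)
o = Rational(-55, 4) (o = Add(-5, Add(Mul(2, -5), Rational(5, 4))) = Add(-5, Add(-10, Rational(5, 4))) = Add(-5, Rational(-35, 4)) = Rational(-55, 4) ≈ -13.750)
Mul(Mul(-99, o), 95) = Mul(Mul(-99, Rational(-55, 4)), 95) = Mul(Rational(5445, 4), 95) = Rational(517275, 4)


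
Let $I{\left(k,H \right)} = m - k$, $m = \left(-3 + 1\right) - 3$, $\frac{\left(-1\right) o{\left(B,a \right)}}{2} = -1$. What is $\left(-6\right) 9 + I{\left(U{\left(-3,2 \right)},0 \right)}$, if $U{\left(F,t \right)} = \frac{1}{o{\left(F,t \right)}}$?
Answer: $- \frac{119}{2} \approx -59.5$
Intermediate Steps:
$o{\left(B,a \right)} = 2$ ($o{\left(B,a \right)} = \left(-2\right) \left(-1\right) = 2$)
$m = -5$ ($m = -2 - 3 = -5$)
$U{\left(F,t \right)} = \frac{1}{2}$
$I{\left(k,H \right)} = -5 - k$
$\left(-6\right) 9 + I{\left(U{\left(-3,2 \right)},0 \right)} = \left(-6\right) 9 - \frac{11}{2} = -54 - \frac{11}{2} = - \frac{119}{2}$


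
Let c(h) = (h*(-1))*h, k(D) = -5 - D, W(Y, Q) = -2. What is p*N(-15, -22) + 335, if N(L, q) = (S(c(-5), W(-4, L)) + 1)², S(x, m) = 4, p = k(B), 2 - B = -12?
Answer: -140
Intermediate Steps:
B = 14 (B = 2 - 1*(-12) = 2 + 12 = 14)
p = -19 (p = -5 - 1*14 = -5 - 14 = -19)
c(h) = -h² (c(h) = (-h)*h = -h²)
N(L, q) = 25 (N(L, q) = (4 + 1)² = 5² = 25)
p*N(-15, -22) + 335 = -19*25 + 335 = -475 + 335 = -140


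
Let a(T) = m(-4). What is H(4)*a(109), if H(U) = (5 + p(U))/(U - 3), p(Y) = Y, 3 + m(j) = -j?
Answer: 9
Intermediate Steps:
m(j) = -3 - j
a(T) = 1 (a(T) = -3 - 1*(-4) = -3 + 4 = 1)
H(U) = (5 + U)/(-3 + U) (H(U) = (5 + U)/(U - 3) = (5 + U)/(-3 + U))
H(4)*a(109) = ((5 + 4)/(-3 + 4))*1 = (9/1)*1 = (1*9)*1 = 9*1 = 9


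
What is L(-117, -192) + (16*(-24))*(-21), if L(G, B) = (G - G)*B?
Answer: 8064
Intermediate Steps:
L(G, B) = 0 (L(G, B) = 0*B = 0)
L(-117, -192) + (16*(-24))*(-21) = 0 + (16*(-24))*(-21) = 0 - 384*(-21) = 0 + 8064 = 8064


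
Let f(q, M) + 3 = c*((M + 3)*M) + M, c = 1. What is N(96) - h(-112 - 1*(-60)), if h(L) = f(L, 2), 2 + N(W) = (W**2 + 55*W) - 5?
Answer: 14480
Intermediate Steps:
N(W) = -7 + W**2 + 55*W (N(W) = -2 + ((W**2 + 55*W) - 5) = -2 + (-5 + W**2 + 55*W) = -7 + W**2 + 55*W)
f(q, M) = -3 + M + M*(3 + M) (f(q, M) = -3 + (1*((M + 3)*M) + M) = -3 + (1*((3 + M)*M) + M) = -3 + (1*(M*(3 + M)) + M) = -3 + (M*(3 + M) + M) = -3 + (M + M*(3 + M)) = -3 + M + M*(3 + M))
h(L) = 9 (h(L) = -3 + 2**2 + 4*2 = -3 + 4 + 8 = 9)
N(96) - h(-112 - 1*(-60)) = (-7 + 96**2 + 55*96) - 1*9 = (-7 + 9216 + 5280) - 9 = 14489 - 9 = 14480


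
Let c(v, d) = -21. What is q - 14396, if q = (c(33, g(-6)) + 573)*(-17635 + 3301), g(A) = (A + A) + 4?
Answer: -7926764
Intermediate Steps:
g(A) = 4 + 2*A (g(A) = 2*A + 4 = 4 + 2*A)
q = -7912368 (q = (-21 + 573)*(-17635 + 3301) = 552*(-14334) = -7912368)
q - 14396 = -7912368 - 14396 = -7926764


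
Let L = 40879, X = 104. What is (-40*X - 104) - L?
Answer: -45143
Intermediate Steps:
(-40*X - 104) - L = (-40*104 - 104) - 1*40879 = (-4160 - 104) - 40879 = -4264 - 40879 = -45143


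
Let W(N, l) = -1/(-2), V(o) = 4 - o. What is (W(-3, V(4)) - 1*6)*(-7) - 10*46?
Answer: -843/2 ≈ -421.50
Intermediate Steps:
W(N, l) = ½ (W(N, l) = -1*(-½) = ½)
(W(-3, V(4)) - 1*6)*(-7) - 10*46 = (½ - 1*6)*(-7) - 10*46 = (½ - 6)*(-7) - 460 = -11/2*(-7) - 460 = 77/2 - 460 = -843/2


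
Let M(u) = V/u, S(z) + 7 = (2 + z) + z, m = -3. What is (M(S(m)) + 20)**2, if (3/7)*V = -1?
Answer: 444889/1089 ≈ 408.53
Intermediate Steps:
S(z) = -5 + 2*z (S(z) = -7 + ((2 + z) + z) = -7 + (2 + 2*z) = -5 + 2*z)
V = -7/3 (V = (7/3)*(-1) = -7/3 ≈ -2.3333)
M(u) = -7/(3*u)
(M(S(m)) + 20)**2 = (-7/(3*(-5 + 2*(-3))) + 20)**2 = (-7/(3*(-5 - 6)) + 20)**2 = (-7/3/(-11) + 20)**2 = (-7/3*(-1/11) + 20)**2 = (7/33 + 20)**2 = (667/33)**2 = 444889/1089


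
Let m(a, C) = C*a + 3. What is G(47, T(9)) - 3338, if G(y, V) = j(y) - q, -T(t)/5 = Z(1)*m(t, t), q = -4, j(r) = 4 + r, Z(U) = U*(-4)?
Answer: -3283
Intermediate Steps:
Z(U) = -4*U
m(a, C) = 3 + C*a
T(t) = 60 + 20*t² (T(t) = -5*(-4*1)*(3 + t*t) = -(-20)*(3 + t²) = -5*(-12 - 4*t²) = 60 + 20*t²)
G(y, V) = 8 + y (G(y, V) = (4 + y) - 1*(-4) = (4 + y) + 4 = 8 + y)
G(47, T(9)) - 3338 = (8 + 47) - 3338 = 55 - 3338 = -3283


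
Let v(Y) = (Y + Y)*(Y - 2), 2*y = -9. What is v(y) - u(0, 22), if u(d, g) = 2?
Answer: 113/2 ≈ 56.500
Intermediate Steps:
y = -9/2 (y = (½)*(-9) = -9/2 ≈ -4.5000)
v(Y) = 2*Y*(-2 + Y) (v(Y) = (2*Y)*(-2 + Y) = 2*Y*(-2 + Y))
v(y) - u(0, 22) = 2*(-9/2)*(-2 - 9/2) - 1*2 = 2*(-9/2)*(-13/2) - 2 = 117/2 - 2 = 113/2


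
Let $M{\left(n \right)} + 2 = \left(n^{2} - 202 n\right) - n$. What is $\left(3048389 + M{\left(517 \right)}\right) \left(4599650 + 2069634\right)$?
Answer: $21413236870900$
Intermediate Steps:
$M{\left(n \right)} = -2 + n^{2} - 203 n$ ($M{\left(n \right)} = -2 - \left(- n^{2} + 203 n\right) = -2 + \left(n^{2} - 203 n\right) = -2 + n^{2} - 203 n$)
$\left(3048389 + M{\left(517 \right)}\right) \left(4599650 + 2069634\right) = \left(3048389 - \left(104953 - 267289\right)\right) \left(4599650 + 2069634\right) = \left(3048389 - -162336\right) 6669284 = \left(3048389 + 162336\right) 6669284 = 3210725 \cdot 6669284 = 21413236870900$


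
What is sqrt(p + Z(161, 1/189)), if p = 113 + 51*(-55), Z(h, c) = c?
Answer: I*sqrt(10684527)/63 ≈ 51.884*I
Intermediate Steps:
p = -2692 (p = 113 - 2805 = -2692)
sqrt(p + Z(161, 1/189)) = sqrt(-2692 + 1/189) = sqrt(-508787/189) = I*sqrt(10684527)/63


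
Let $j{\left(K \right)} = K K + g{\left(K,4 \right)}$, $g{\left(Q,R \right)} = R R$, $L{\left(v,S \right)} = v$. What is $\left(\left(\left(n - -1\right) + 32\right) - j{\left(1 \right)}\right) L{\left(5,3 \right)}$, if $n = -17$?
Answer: $-5$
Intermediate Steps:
$g{\left(Q,R \right)} = R^{2}$
$j{\left(K \right)} = 16 + K^{2}$ ($j{\left(K \right)} = K K + 4^{2} = K^{2} + 16 = 16 + K^{2}$)
$\left(\left(\left(n - -1\right) + 32\right) - j{\left(1 \right)}\right) L{\left(5,3 \right)} = \left(\left(\left(-17 - -1\right) + 32\right) - \left(16 + 1^{2}\right)\right) 5 = \left(\left(\left(-17 + 1\right) + 32\right) - \left(16 + 1\right)\right) 5 = \left(\left(-16 + 32\right) - 17\right) 5 = \left(16 - 17\right) 5 = \left(-1\right) 5 = -5$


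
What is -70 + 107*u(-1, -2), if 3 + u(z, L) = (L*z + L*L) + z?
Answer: 144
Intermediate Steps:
u(z, L) = -3 + z + L² + L*z (u(z, L) = -3 + ((L*z + L*L) + z) = -3 + ((L*z + L²) + z) = -3 + ((L² + L*z) + z) = -3 + (z + L² + L*z) = -3 + z + L² + L*z)
-70 + 107*u(-1, -2) = -70 + 107*(-3 - 1 + (-2)² - 2*(-1)) = -70 + 107*(-3 - 1 + 4 + 2) = -70 + 107*2 = -70 + 214 = 144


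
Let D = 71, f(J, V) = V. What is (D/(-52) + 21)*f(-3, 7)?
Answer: 7147/52 ≈ 137.44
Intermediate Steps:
(D/(-52) + 21)*f(-3, 7) = (71/(-52) + 21)*7 = (71*(-1/52) + 21)*7 = (-71/52 + 21)*7 = (1021/52)*7 = 7147/52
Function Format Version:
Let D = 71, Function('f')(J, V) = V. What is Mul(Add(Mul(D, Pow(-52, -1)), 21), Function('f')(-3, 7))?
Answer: Rational(7147, 52) ≈ 137.44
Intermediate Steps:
Mul(Add(Mul(D, Pow(-52, -1)), 21), Function('f')(-3, 7)) = Mul(Add(Mul(71, Pow(-52, -1)), 21), 7) = Mul(Add(Mul(71, Rational(-1, 52)), 21), 7) = Mul(Add(Rational(-71, 52), 21), 7) = Mul(Rational(1021, 52), 7) = Rational(7147, 52)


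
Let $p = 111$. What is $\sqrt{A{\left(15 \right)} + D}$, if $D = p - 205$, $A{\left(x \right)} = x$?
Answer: $i \sqrt{79} \approx 8.8882 i$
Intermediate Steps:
$D = -94$ ($D = 111 - 205 = -94$)
$\sqrt{A{\left(15 \right)} + D} = \sqrt{15 - 94} = \sqrt{-79} = i \sqrt{79}$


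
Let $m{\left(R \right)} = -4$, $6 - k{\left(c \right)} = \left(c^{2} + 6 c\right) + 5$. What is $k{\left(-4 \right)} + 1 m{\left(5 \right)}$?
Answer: $5$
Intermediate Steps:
$k{\left(c \right)} = 1 - c^{2} - 6 c$ ($k{\left(c \right)} = 6 - \left(\left(c^{2} + 6 c\right) + 5\right) = 6 - \left(5 + c^{2} + 6 c\right) = 1 - c^{2} - 6 c$)
$k{\left(-4 \right)} + 1 m{\left(5 \right)} = \left(1 - \left(-4\right)^{2} - -24\right) + 1 \left(-4\right) = \left(1 - 16 + 24\right) - 4 = 9 - 4 = 5$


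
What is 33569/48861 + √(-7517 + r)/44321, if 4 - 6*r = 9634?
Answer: 33569/48861 + I*√9122/44321 ≈ 0.68703 + 0.0021549*I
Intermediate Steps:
r = -1605 (r = ⅔ - ⅙*9634 = ⅔ - 4817/3 = -1605)
33569/48861 + √(-7517 + r)/44321 = 33569/48861 + √(-7517 - 1605)/44321 = 33569*(1/48861) + √(-9122)*(1/44321) = 33569/48861 + (I*√9122)*(1/44321) = 33569/48861 + I*√9122/44321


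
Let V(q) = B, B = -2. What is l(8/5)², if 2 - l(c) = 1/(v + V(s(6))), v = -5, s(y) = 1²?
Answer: 225/49 ≈ 4.5918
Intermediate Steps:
s(y) = 1
V(q) = -2
l(c) = 15/7 (l(c) = 2 - 1/(-5 - 2) = 2 - 1/(-7) = 2 - 1*(-⅐) = 2 + ⅐ = 15/7)
l(8/5)² = (15/7)² = 225/49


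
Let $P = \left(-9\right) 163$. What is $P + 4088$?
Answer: $2621$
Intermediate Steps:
$P = -1467$
$P + 4088 = -1467 + 4088 = 2621$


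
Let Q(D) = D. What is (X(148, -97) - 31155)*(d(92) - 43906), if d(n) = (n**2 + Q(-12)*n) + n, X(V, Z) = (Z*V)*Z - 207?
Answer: -49620091180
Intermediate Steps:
X(V, Z) = -207 + V*Z**2 (X(V, Z) = (V*Z)*Z - 207 = V*Z**2 - 207 = -207 + V*Z**2)
d(n) = n**2 - 11*n (d(n) = (n**2 - 12*n) + n = n**2 - 11*n)
(X(148, -97) - 31155)*(d(92) - 43906) = ((-207 + 148*(-97)**2) - 31155)*(92*(-11 + 92) - 43906) = ((-207 + 148*9409) - 31155)*(92*81 - 43906) = ((-207 + 1392532) - 31155)*(7452 - 43906) = (1392325 - 31155)*(-36454) = 1361170*(-36454) = -49620091180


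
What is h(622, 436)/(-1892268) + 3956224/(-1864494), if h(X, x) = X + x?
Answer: -208005797519/98003398122 ≈ -2.1224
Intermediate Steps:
h(622, 436)/(-1892268) + 3956224/(-1864494) = (622 + 436)/(-1892268) + 3956224/(-1864494) = 1058*(-1/1892268) + 3956224*(-1/1864494) = -529/946134 - 1978112/932247 = -208005797519/98003398122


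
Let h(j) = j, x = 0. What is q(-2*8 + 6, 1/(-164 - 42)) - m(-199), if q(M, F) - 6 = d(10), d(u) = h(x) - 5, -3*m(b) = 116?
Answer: 119/3 ≈ 39.667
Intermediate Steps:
m(b) = -116/3 (m(b) = -1/3*116 = -116/3)
d(u) = -5 (d(u) = 0 - 5 = -5)
q(M, F) = 1 (q(M, F) = 6 - 5 = 1)
q(-2*8 + 6, 1/(-164 - 42)) - m(-199) = 1 - 1*(-116/3) = 1 + 116/3 = 119/3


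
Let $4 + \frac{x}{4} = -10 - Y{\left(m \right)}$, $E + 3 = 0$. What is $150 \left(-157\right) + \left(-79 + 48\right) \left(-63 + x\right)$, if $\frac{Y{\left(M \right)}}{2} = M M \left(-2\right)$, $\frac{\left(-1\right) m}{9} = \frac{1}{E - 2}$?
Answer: $- \frac{536701}{25} \approx -21468.0$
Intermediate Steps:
$E = -3$ ($E = -3 + 0 = -3$)
$m = \frac{9}{5}$ ($m = - \frac{9}{-3 - 2} = - \frac{9}{-5} = \left(-9\right) \left(- \frac{1}{5}\right) = \frac{9}{5} \approx 1.8$)
$Y{\left(M \right)} = - 4 M^{2}$ ($Y{\left(M \right)} = 2 M M \left(-2\right) = 2 M^{2} \left(-2\right) = 2 \left(- 2 M^{2}\right) = - 4 M^{2}$)
$x = - \frac{104}{25}$ ($x = -16 + 4 \left(-10 - - 4 \left(\frac{9}{5}\right)^{2}\right) = -16 + 4 \left(-10 - \left(-4\right) \frac{81}{25}\right) = -16 + 4 \left(-10 - - \frac{324}{25}\right) = -16 + 4 \left(-10 + \frac{324}{25}\right) = -16 + 4 \cdot \frac{74}{25} = -16 + \frac{296}{25} = - \frac{104}{25} \approx -4.16$)
$150 \left(-157\right) + \left(-79 + 48\right) \left(-63 + x\right) = 150 \left(-157\right) + \left(-79 + 48\right) \left(-63 - \frac{104}{25}\right) = -23550 - - \frac{52049}{25} = -23550 + \frac{52049}{25} = - \frac{536701}{25}$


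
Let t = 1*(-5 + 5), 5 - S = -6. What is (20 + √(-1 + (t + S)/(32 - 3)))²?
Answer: 11582/29 + 120*I*√58/29 ≈ 399.38 + 31.514*I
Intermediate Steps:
S = 11 (S = 5 - 1*(-6) = 5 + 6 = 11)
t = 0 (t = 1*0 = 0)
(20 + √(-1 + (t + S)/(32 - 3)))² = (20 + √(-1 + (0 + 11)/(32 - 3)))² = (20 + √(-1 + 11/29))² = (20 + √(-18/29))² = (20 + 3*I*√58/29)²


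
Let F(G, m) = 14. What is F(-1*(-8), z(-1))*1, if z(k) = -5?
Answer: 14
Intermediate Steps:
F(-1*(-8), z(-1))*1 = 14*1 = 14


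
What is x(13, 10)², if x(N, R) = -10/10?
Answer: 1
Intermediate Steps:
x(N, R) = -1 (x(N, R) = -10*⅒ = -1)
x(13, 10)² = (-1)² = 1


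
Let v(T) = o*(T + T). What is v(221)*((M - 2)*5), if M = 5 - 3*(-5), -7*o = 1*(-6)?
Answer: 238680/7 ≈ 34097.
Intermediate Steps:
o = 6/7 (o = -(-6)/7 = -1/7*(-6) = 6/7 ≈ 0.85714)
M = 20 (M = 5 + 15 = 20)
v(T) = 12*T/7 (v(T) = 6*(T + T)/7 = 6*(2*T)/7 = 12*T/7)
v(221)*((M - 2)*5) = ((12/7)*221)*((20 - 2)*5) = 2652*(18*5)/7 = (2652/7)*90 = 238680/7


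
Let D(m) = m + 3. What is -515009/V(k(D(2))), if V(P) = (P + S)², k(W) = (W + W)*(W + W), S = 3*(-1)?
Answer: -515009/9409 ≈ -54.736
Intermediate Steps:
S = -3
D(m) = 3 + m
k(W) = 4*W² (k(W) = (2*W)*(2*W) = 4*W²)
V(P) = (-3 + P)² (V(P) = (P - 3)² = (-3 + P)²)
-515009/V(k(D(2))) = -515009/(-3 + 4*(3 + 2)²)² = -515009/(-3 + 4*5²)² = -515009/(-3 + 4*25)² = -515009/(-3 + 100)² = -515009/(97²) = -515009/9409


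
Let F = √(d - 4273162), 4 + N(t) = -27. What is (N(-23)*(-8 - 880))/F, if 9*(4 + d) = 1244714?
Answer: -41292*I*√9303445/9303445 ≈ -13.538*I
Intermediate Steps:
d = 1244678/9 (d = -4 + (⅑)*1244714 = -4 + 1244714/9 = 1244678/9 ≈ 1.3830e+5)
N(t) = -31 (N(t) = -4 - 27 = -31)
F = 2*I*√9303445/3 (F = √(1244678/9 - 4273162) = √(-37213780/9) = 2*I*√9303445/3 ≈ 2033.4*I)
(N(-23)*(-8 - 880))/F = (-31*(-8 - 880))/((2*I*√9303445/3)) = (-31*(-888))*(-3*I*√9303445/18606890) = 27528*(-3*I*√9303445/18606890) = -41292*I*√9303445/9303445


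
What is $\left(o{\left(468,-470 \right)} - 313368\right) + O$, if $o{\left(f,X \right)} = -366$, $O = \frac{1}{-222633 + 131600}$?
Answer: $- \frac{28560147223}{91033} \approx -3.1373 \cdot 10^{5}$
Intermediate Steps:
$O = - \frac{1}{91033}$ ($O = \frac{1}{-91033} = - \frac{1}{91033} \approx -1.0985 \cdot 10^{-5}$)
$\left(o{\left(468,-470 \right)} - 313368\right) + O = \left(-366 - 313368\right) - \frac{1}{91033} = -313734 - \frac{1}{91033} = - \frac{28560147223}{91033}$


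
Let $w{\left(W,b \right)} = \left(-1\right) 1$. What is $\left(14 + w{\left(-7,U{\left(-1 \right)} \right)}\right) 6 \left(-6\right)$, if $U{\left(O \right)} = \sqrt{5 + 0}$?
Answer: $-468$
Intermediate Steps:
$U{\left(O \right)} = \sqrt{5}$
$w{\left(W,b \right)} = -1$
$\left(14 + w{\left(-7,U{\left(-1 \right)} \right)}\right) 6 \left(-6\right) = \left(14 - 1\right) 6 \left(-6\right) = 13 \left(-36\right) = -468$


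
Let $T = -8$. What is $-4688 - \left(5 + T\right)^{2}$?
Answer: $-4697$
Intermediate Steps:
$-4688 - \left(5 + T\right)^{2} = -4688 - \left(5 - 8\right)^{2} = -4688 - \left(-3\right)^{2} = -4688 - 9 = -4697$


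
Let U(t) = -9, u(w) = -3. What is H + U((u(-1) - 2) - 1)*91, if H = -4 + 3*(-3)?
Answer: -832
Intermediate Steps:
H = -13 (H = -4 - 9 = -13)
H + U((u(-1) - 2) - 1)*91 = -13 - 9*91 = -13 - 819 = -832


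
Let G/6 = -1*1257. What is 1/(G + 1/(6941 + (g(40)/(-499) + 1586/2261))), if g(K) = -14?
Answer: -7831929967/59068414682875 ≈ -0.00013259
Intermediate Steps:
G = -7542 (G = 6*(-1*1257) = 6*(-1257) = -7542)
1/(G + 1/(6941 + (g(40)/(-499) + 1586/2261))) = 1/(-7542 + 1/(6941 + (-14/(-499) + 1586/2261))) = 1/(-7542 + 1/(6941 + (-14*(-1/499) + 1586*(1/2261)))) = 1/(-7542 + 1/(6941 + (14/499 + 1586/2261))) = 1/(-7542 + 1/(6941 + 823068/1128239)) = 1/(-7542 + 1/(7831929967/1128239)) = 1/(-7542 + 1128239/7831929967) = 1/(-59068414682875/7831929967) = -7831929967/59068414682875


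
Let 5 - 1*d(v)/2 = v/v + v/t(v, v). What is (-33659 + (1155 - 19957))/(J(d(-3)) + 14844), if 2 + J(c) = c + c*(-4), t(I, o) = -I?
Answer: -52461/14812 ≈ -3.5418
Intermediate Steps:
d(v) = 10 (d(v) = 10 - 2*(v/v + v/((-v))) = 10 - 2*(1 + v*(-1/v)) = 10 - 2*(1 - 1) = 10 - 2*0 = 10 + 0 = 10)
J(c) = -2 - 3*c (J(c) = -2 + (c + c*(-4)) = -2 + (c - 4*c) = -2 - 3*c)
(-33659 + (1155 - 19957))/(J(d(-3)) + 14844) = (-33659 + (1155 - 19957))/((-2 - 3*10) + 14844) = (-33659 - 18802)/((-2 - 30) + 14844) = -52461/(-32 + 14844) = -52461/14812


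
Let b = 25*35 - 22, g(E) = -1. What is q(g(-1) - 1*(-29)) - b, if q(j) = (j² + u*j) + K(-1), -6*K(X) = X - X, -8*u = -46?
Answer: 92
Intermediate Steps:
b = 853 (b = 875 - 22 = 853)
u = 23/4 (u = -⅛*(-46) = 23/4 ≈ 5.7500)
K(X) = 0 (K(X) = -(X - X)/6 = -⅙*0 = 0)
q(j) = j² + 23*j/4 (q(j) = (j² + 23*j/4) + 0 = j² + 23*j/4)
q(g(-1) - 1*(-29)) - b = (-1 - 1*(-29))*(23 + 4*(-1 - 1*(-29)))/4 - 1*853 = (-1 + 29)*(23 + 4*(-1 + 29))/4 - 853 = (¼)*28*(23 + 4*28) - 853 = (¼)*28*(23 + 112) - 853 = (¼)*28*135 - 853 = 945 - 853 = 92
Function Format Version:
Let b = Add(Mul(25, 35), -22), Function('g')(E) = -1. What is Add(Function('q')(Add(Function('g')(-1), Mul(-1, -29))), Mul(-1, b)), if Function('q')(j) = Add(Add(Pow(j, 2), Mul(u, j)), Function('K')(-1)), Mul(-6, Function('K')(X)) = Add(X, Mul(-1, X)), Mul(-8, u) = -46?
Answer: 92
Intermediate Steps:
b = 853 (b = Add(875, -22) = 853)
u = Rational(23, 4) (u = Mul(Rational(-1, 8), -46) = Rational(23, 4) ≈ 5.7500)
Function('K')(X) = 0 (Function('K')(X) = Mul(Rational(-1, 6), Add(X, Mul(-1, X))) = Mul(Rational(-1, 6), 0) = 0)
Function('q')(j) = Add(Pow(j, 2), Mul(Rational(23, 4), j)) (Function('q')(j) = Add(Add(Pow(j, 2), Mul(Rational(23, 4), j)), 0) = Add(Pow(j, 2), Mul(Rational(23, 4), j)))
Add(Function('q')(Add(Function('g')(-1), Mul(-1, -29))), Mul(-1, b)) = Add(Mul(Rational(1, 4), Add(-1, Mul(-1, -29)), Add(23, Mul(4, Add(-1, Mul(-1, -29))))), Mul(-1, 853)) = Add(Mul(Rational(1, 4), Add(-1, 29), Add(23, Mul(4, Add(-1, 29)))), -853) = Add(Mul(Rational(1, 4), 28, Add(23, Mul(4, 28))), -853) = Add(Mul(Rational(1, 4), 28, Add(23, 112)), -853) = Add(Mul(Rational(1, 4), 28, 135), -853) = Add(945, -853) = 92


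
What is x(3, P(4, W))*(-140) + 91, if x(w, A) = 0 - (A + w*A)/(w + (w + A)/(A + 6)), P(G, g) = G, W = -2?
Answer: 25767/37 ≈ 696.41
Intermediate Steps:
x(w, A) = -(A + A*w)/(w + (A + w)/(6 + A)) (x(w, A) = 0 - (A + A*w)/(w + (A + w)/(6 + A)) = -(A + A*w)/(w + (A + w)/(6 + A)))
x(3, P(4, W))*(-140) + 91 = -1*4*(6 + 4 + 6*3 + 4*3)/(4 + 7*3 + 4*3)*(-140) + 91 = -1*4*(6 + 4 + 18 + 12)/(4 + 21 + 12)*(-140) + 91 = -1*4*40/37*(-140) + 91 = -1*4*1/37*40*(-140) + 91 = -160/37*(-140) + 91 = 22400/37 + 91 = 25767/37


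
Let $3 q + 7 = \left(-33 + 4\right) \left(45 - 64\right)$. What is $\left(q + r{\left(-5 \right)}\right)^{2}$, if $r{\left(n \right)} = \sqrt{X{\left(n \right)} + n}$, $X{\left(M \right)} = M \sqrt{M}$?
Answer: $\frac{\left(544 + 3 \sqrt{5} \sqrt{-1 - i \sqrt{5}}\right)^{2}}{9} \approx 33567.0 - 1076.2 i$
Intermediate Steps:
$X{\left(M \right)} = M^{\frac{3}{2}}$
$q = \frac{544}{3}$ ($q = - \frac{7}{3} + \frac{\left(-33 + 4\right) \left(45 - 64\right)}{3} = - \frac{7}{3} + \frac{\left(-29\right) \left(-19\right)}{3} = - \frac{7}{3} + \frac{1}{3} \cdot 551 = - \frac{7}{3} + \frac{551}{3} = \frac{544}{3} \approx 181.33$)
$r{\left(n \right)} = \sqrt{n + n^{\frac{3}{2}}}$ ($r{\left(n \right)} = \sqrt{n^{\frac{3}{2}} + n} = \sqrt{n + n^{\frac{3}{2}}}$)
$\left(q + r{\left(-5 \right)}\right)^{2} = \left(\frac{544}{3} + \sqrt{-5 + \left(-5\right)^{\frac{3}{2}}}\right)^{2} = \left(\frac{544}{3} + \sqrt{-5 - 5 i \sqrt{5}}\right)^{2}$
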